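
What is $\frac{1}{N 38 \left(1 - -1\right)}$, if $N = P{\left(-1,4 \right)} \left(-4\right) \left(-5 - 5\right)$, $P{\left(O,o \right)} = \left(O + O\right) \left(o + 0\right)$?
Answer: $- \frac{1}{24320} \approx -4.1118 \cdot 10^{-5}$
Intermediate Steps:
$P{\left(O,o \right)} = 2 O o$
$N = -320$ ($N = 2 \left(-1\right) 4 \left(-4\right) \left(-5 - 5\right) = \left(-8\right) \left(-4\right) \left(-5 - 5\right) = 32 \left(-10\right) = -320$)
$\frac{1}{N 38 \left(1 - -1\right)} = \frac{1}{\left(-320\right) 38 \left(1 - -1\right)} = \frac{1}{\left(-12160\right) \left(1 + 1\right)} = \frac{1}{\left(-12160\right) 2} = \frac{1}{-24320} = - \frac{1}{24320}$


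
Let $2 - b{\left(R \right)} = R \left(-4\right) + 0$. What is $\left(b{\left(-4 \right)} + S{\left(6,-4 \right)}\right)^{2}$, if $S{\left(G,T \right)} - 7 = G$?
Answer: $1$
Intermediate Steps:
$S{\left(G,T \right)} = 7 + G$
$b{\left(R \right)} = 2 + 4 R$ ($b{\left(R \right)} = 2 - \left(R \left(-4\right) + 0\right) = 2 - \left(- 4 R + 0\right) = 2 - - 4 R = 2 + 4 R$)
$\left(b{\left(-4 \right)} + S{\left(6,-4 \right)}\right)^{2} = \left(\left(2 + 4 \left(-4\right)\right) + \left(7 + 6\right)\right)^{2} = \left(\left(2 - 16\right) + 13\right)^{2} = \left(-14 + 13\right)^{2} = \left(-1\right)^{2} = 1$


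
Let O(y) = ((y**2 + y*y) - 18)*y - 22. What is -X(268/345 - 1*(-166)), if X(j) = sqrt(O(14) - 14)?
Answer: -20*sqrt(13) ≈ -72.111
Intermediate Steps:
O(y) = -22 + y*(-18 + 2*y**2) (O(y) = ((y**2 + y**2) - 18)*y - 22 = (2*y**2 - 18)*y - 22 = (-18 + 2*y**2)*y - 22 = y*(-18 + 2*y**2) - 22 = -22 + y*(-18 + 2*y**2))
X(j) = 20*sqrt(13) (X(j) = sqrt((-22 - 18*14 + 2*14**3) - 14) = sqrt((-22 - 252 + 2*2744) - 14) = sqrt((-22 - 252 + 5488) - 14) = sqrt(5214 - 14) = sqrt(5200) = 20*sqrt(13))
-X(268/345 - 1*(-166)) = -20*sqrt(13)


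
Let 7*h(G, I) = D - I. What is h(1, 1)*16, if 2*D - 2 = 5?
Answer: 40/7 ≈ 5.7143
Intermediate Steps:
D = 7/2 (D = 1 + (½)*5 = 1 + 5/2 = 7/2 ≈ 3.5000)
h(G, I) = ½ - I/7 (h(G, I) = (7/2 - I)/7 = ½ - I/7)
h(1, 1)*16 = (½ - ⅐*1)*16 = (½ - ⅐)*16 = (5/14)*16 = 40/7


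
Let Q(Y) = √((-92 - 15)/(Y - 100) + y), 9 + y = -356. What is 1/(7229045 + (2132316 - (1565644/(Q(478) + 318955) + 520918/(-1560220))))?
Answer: 318437831033983169752521530/2981010035579074241270879448942387 - 29083559508400*I*√5799234/20867070249053519688896156142596709 ≈ 1.0682e-7 - 3.3564e-18*I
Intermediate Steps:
y = -365 (y = -9 - 356 = -365)
Q(Y) = √(-365 - 107/(-100 + Y)) (Q(Y) = √((-92 - 15)/(Y - 100) - 365) = √(-107/(-100 + Y) - 365) = √(-365 - 107/(-100 + Y)))
1/(7229045 + (2132316 - (1565644/(Q(478) + 318955) + 520918/(-1560220)))) = 1/(7229045 + (2132316 - (1565644/(√((36393 - 365*478)/(-100 + 478)) + 318955) + 520918/(-1560220)))) = 1/(7229045 + (2132316 - (1565644/(√((36393 - 174470)/378) + 318955) + 520918*(-1/1560220)))) = 1/(7229045 + (2132316 - (1565644/(√((1/378)*(-138077)) + 318955) - 1439/4310))) = 1/(7229045 + (2132316 - (1565644/(√(-138077/378) + 318955) - 1439/4310))) = 1/(7229045 + (2132316 - (1565644/(I*√5799234/126 + 318955) - 1439/4310))) = 1/(7229045 + (2132316 - (1565644/(318955 + I*√5799234/126) - 1439/4310))) = 1/(7229045 + (2132316 - (-1439/4310 + 1565644/(318955 + I*√5799234/126)))) = 1/(7229045 + (2132316 + (1439/4310 - 1565644/(318955 + I*√5799234/126)))) = 1/(7229045 + (9190283399/4310 - 1565644/(318955 + I*√5799234/126))) = 1/(40347467349/4310 - 1565644/(318955 + I*√5799234/126))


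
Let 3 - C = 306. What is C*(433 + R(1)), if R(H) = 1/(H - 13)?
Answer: -524695/4 ≈ -1.3117e+5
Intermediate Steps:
C = -303 (C = 3 - 1*306 = 3 - 306 = -303)
R(H) = 1/(-13 + H)
C*(433 + R(1)) = -303*(433 + 1/(-13 + 1)) = -303*(433 + 1/(-12)) = -303*(433 - 1/12) = -303*5195/12 = -524695/4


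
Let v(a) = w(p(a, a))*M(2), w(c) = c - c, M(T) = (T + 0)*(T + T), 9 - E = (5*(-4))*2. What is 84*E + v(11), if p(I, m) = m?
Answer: 4116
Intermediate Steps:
E = 49 (E = 9 - 5*(-4)*2 = 9 - (-20)*2 = 9 - 1*(-40) = 9 + 40 = 49)
M(T) = 2*T² (M(T) = T*(2*T) = 2*T²)
w(c) = 0
v(a) = 0 (v(a) = 0*(2*2²) = 0*(2*4) = 0*8 = 0)
84*E + v(11) = 84*49 + 0 = 4116 + 0 = 4116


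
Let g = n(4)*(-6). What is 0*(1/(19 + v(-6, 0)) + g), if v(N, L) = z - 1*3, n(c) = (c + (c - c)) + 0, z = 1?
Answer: 0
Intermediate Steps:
n(c) = c (n(c) = (c + 0) + 0 = c + 0 = c)
v(N, L) = -2 (v(N, L) = 1 - 1*3 = 1 - 3 = -2)
g = -24 (g = 4*(-6) = -24)
0*(1/(19 + v(-6, 0)) + g) = 0*(1/(19 - 2) - 24) = 0*(1/17 - 24) = 0*(-407/17) = 0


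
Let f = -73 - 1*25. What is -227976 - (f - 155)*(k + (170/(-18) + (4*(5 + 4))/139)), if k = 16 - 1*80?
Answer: -308361391/1251 ≈ -2.4649e+5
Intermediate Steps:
f = -98 (f = -73 - 25 = -98)
k = -64 (k = 16 - 80 = -64)
-227976 - (f - 155)*(k + (170/(-18) + (4*(5 + 4))/139)) = -227976 - (-98 - 155)*(-64 + (170/(-18) + (4*(5 + 4))/139)) = -227976 - (-253)*(-64 + (170*(-1/18) + (4*9)*(1/139))) = -227976 - (-253)*(-64 + (-85/9 + 36*(1/139))) = -227976 - (-253)*(-64 + (-85/9 + 36/139)) = -227976 - (-253)*(-64 - 11491/1251) = -227976 - (-253)*(-91555)/1251 = -227976 - 1*23163415/1251 = -227976 - 23163415/1251 = -308361391/1251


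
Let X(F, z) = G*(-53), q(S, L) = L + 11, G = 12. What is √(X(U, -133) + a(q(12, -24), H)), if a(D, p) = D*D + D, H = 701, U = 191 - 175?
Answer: 4*I*√30 ≈ 21.909*I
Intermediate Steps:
U = 16
q(S, L) = 11 + L
X(F, z) = -636 (X(F, z) = 12*(-53) = -636)
a(D, p) = D + D² (a(D, p) = D² + D = D + D²)
√(X(U, -133) + a(q(12, -24), H)) = √(-636 + (11 - 24)*(1 + (11 - 24))) = √(-636 - 13*(1 - 13)) = √(-636 - 13*(-12)) = √(-636 + 156) = √(-480) = 4*I*√30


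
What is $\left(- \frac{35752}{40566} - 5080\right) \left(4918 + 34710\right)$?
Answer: $- \frac{4083883988048}{20283} \approx -2.0135 \cdot 10^{8}$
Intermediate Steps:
$\left(- \frac{35752}{40566} - 5080\right) \left(4918 + 34710\right) = \left(\left(-35752\right) \frac{1}{40566} - 5080\right) 39628 = \left(- \frac{17876}{20283} - 5080\right) 39628 = \left(- \frac{103055516}{20283}\right) 39628 = - \frac{4083883988048}{20283}$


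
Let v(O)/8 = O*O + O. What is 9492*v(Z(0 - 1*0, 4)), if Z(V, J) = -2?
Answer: 151872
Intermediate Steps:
v(O) = 8*O + 8*O² (v(O) = 8*(O*O + O) = 8*(O² + O) = 8*(O + O²) = 8*O + 8*O²)
9492*v(Z(0 - 1*0, 4)) = 9492*(8*(-2)*(1 - 2)) = 9492*(8*(-2)*(-1)) = 9492*16 = 151872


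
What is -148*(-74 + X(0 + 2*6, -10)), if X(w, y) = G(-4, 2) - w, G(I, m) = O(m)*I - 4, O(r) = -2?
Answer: 12136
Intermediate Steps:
G(I, m) = -4 - 2*I (G(I, m) = -2*I - 4 = -4 - 2*I)
X(w, y) = 4 - w (X(w, y) = (-4 - 2*(-4)) - w = (-4 + 8) - w = 4 - w)
-148*(-74 + X(0 + 2*6, -10)) = -148*(-74 + (4 - (0 + 2*6))) = -148*(-74 + (4 - (0 + 12))) = -148*(-74 + (4 - 1*12)) = -148*(-74 + (4 - 12)) = -148*(-74 - 8) = -148*(-82) = 12136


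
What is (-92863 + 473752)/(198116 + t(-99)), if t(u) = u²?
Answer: 380889/207917 ≈ 1.8319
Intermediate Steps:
(-92863 + 473752)/(198116 + t(-99)) = (-92863 + 473752)/(198116 + (-99)²) = 380889/(198116 + 9801) = 380889/207917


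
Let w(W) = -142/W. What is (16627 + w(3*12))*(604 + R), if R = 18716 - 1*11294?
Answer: 1200749795/9 ≈ 1.3342e+8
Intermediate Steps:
R = 7422 (R = 18716 - 11294 = 7422)
(16627 + w(3*12))*(604 + R) = (16627 - 142/(3*12))*(604 + 7422) = (16627 - 142/36)*8026 = (16627 - 142*1/36)*8026 = (16627 - 71/18)*8026 = (299215/18)*8026 = 1200749795/9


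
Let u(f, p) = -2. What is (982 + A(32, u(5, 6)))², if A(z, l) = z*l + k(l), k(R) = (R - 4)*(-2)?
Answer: 864900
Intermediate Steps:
k(R) = 8 - 2*R (k(R) = (-4 + R)*(-2) = 8 - 2*R)
A(z, l) = 8 - 2*l + l*z (A(z, l) = z*l + (8 - 2*l) = l*z + (8 - 2*l) = 8 - 2*l + l*z)
(982 + A(32, u(5, 6)))² = (982 + (8 - 2*(-2) - 2*32))² = (982 + (8 + 4 - 64))² = (982 - 52)² = 930² = 864900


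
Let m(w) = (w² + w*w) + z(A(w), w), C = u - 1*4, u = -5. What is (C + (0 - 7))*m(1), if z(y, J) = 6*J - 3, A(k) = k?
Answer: -80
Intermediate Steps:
z(y, J) = -3 + 6*J
C = -9 (C = -5 - 1*4 = -5 - 4 = -9)
m(w) = -3 + 2*w² + 6*w (m(w) = (w² + w*w) + (-3 + 6*w) = (w² + w²) + (-3 + 6*w) = 2*w² + (-3 + 6*w) = -3 + 2*w² + 6*w)
(C + (0 - 7))*m(1) = (-9 + (0 - 7))*(-3 + 2*1² + 6*1) = (-9 - 7)*(-3 + 2*1 + 6) = -16*(-3 + 2 + 6) = -16*5 = -80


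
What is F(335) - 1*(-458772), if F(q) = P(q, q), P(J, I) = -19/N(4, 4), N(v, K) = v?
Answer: 1835069/4 ≈ 4.5877e+5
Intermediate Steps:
P(J, I) = -19/4
F(q) = -19/4
F(335) - 1*(-458772) = -19/4 - 1*(-458772) = -19/4 + 458772 = 1835069/4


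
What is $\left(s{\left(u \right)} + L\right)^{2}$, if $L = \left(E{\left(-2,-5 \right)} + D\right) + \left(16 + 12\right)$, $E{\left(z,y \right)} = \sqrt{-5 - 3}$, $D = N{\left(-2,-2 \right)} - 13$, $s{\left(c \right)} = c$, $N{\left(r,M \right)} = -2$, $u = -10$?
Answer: $1 + 12 i \sqrt{2} \approx 1.0 + 16.971 i$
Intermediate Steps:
$D = -15$ ($D = -2 - 13 = -15$)
$E{\left(z,y \right)} = 2 i \sqrt{2}$ ($E{\left(z,y \right)} = \sqrt{-8} = 2 i \sqrt{2}$)
$L = 13 + 2 i \sqrt{2}$ ($L = \left(2 i \sqrt{2} - 15\right) + \left(16 + 12\right) = \left(-15 + 2 i \sqrt{2}\right) + 28 = 13 + 2 i \sqrt{2} \approx 13.0 + 2.8284 i$)
$\left(s{\left(u \right)} + L\right)^{2} = \left(-10 + \left(13 + 2 i \sqrt{2}\right)\right)^{2} = \left(3 + 2 i \sqrt{2}\right)^{2}$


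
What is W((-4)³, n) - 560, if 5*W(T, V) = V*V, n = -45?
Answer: -155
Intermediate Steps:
W(T, V) = V²/5 (W(T, V) = (V*V)/5 = V²/5)
W((-4)³, n) - 560 = (⅕)*(-45)² - 560 = (⅕)*2025 - 560 = 405 - 560 = -155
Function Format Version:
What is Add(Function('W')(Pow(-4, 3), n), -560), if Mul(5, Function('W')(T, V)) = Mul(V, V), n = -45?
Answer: -155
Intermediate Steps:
Function('W')(T, V) = Mul(Rational(1, 5), Pow(V, 2)) (Function('W')(T, V) = Mul(Rational(1, 5), Mul(V, V)) = Mul(Rational(1, 5), Pow(V, 2)))
Add(Function('W')(Pow(-4, 3), n), -560) = Add(Mul(Rational(1, 5), Pow(-45, 2)), -560) = Add(Mul(Rational(1, 5), 2025), -560) = Add(405, -560) = -155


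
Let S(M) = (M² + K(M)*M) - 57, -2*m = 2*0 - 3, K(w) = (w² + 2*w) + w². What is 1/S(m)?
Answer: -2/87 ≈ -0.022988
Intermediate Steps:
K(w) = 2*w + 2*w²
m = 3/2 (m = -(2*0 - 3)/2 = -(0 - 3)/2 = -½*(-3) = 3/2 ≈ 1.5000)
S(M) = -57 + M² + 2*M²*(1 + M) (S(M) = (M² + (2*M*(1 + M))*M) - 57 = (M² + 2*M²*(1 + M)) - 57 = -57 + M² + 2*M²*(1 + M))
1/S(m) = 1/(-57 + 2*(3/2)³ + 3*(3/2)²) = 1/(-57 + 2*(27/8) + 3*(9/4)) = 1/(-57 + 27/4 + 27/4) = 1/(-87/2) = -2/87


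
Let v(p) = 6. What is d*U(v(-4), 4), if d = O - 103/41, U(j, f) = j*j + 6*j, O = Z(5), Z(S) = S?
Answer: 7344/41 ≈ 179.12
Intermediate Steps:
O = 5
U(j, f) = j² + 6*j
d = 102/41 (d = 5 - 103/41 = 102/41 ≈ 2.4878)
d*U(v(-4), 4) = 102*(6*(6 + 6))/41 = 102*(6*12)/41 = (102/41)*72 = 7344/41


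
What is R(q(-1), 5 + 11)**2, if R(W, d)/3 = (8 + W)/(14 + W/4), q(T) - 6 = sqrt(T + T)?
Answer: 144*(-97*I + 14*sqrt(2))/(-1921*I + 62*sqrt(2)) ≈ 7.3237 + 1.1499*I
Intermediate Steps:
q(T) = 6 + sqrt(2)*sqrt(T) (q(T) = 6 + sqrt(T + T) = 6 + sqrt(2*T) = 6 + sqrt(2)*sqrt(T))
R(W, d) = 3*(8 + W)/(14 + W/4) (R(W, d) = 3*((8 + W)/(14 + W/4)) = 3*(8 + W)/(14 + W/4))
R(q(-1), 5 + 11)**2 = (12*(8 + (6 + sqrt(2)*sqrt(-1)))/(56 + (6 + sqrt(2)*sqrt(-1))))**2 = (12*(8 + (6 + sqrt(2)*I))/(56 + (6 + sqrt(2)*I)))**2 = (12*(8 + (6 + I*sqrt(2)))/(56 + (6 + I*sqrt(2))))**2 = (12*(14 + I*sqrt(2))/(62 + I*sqrt(2)))**2 = 144*(14 + I*sqrt(2))**2/(62 + I*sqrt(2))**2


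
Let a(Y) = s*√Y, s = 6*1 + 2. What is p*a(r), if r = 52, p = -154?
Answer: -2464*√13 ≈ -8884.1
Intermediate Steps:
s = 8 (s = 6 + 2 = 8)
a(Y) = 8*√Y
p*a(r) = -1232*√52 = -1232*2*√13 = -2464*√13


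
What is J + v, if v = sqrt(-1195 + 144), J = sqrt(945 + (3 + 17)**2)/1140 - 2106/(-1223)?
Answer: 2106/1223 + sqrt(1345)/1140 + I*sqrt(1051) ≈ 1.7542 + 32.419*I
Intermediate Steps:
J = 2106/1223 + sqrt(1345)/1140 (J = sqrt(945 + 20**2)*(1/1140) - 2106*(-1/1223) = sqrt(945 + 400)*(1/1140) + 2106/1223 = sqrt(1345)*(1/1140) + 2106/1223 = sqrt(1345)/1140 + 2106/1223 = 2106/1223 + sqrt(1345)/1140 ≈ 1.7542)
v = I*sqrt(1051) (v = sqrt(-1051) = I*sqrt(1051) ≈ 32.419*I)
J + v = (2106/1223 + sqrt(1345)/1140) + I*sqrt(1051) = 2106/1223 + sqrt(1345)/1140 + I*sqrt(1051)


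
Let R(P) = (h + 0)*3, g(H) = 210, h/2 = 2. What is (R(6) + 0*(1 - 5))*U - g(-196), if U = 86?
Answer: 822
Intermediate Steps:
h = 4 (h = 2*2 = 4)
R(P) = 12 (R(P) = (4 + 0)*3 = 4*3 = 12)
(R(6) + 0*(1 - 5))*U - g(-196) = (12 + 0*(1 - 5))*86 - 1*210 = (12 + 0*(-4))*86 - 210 = (12 + 0)*86 - 210 = 12*86 - 210 = 1032 - 210 = 822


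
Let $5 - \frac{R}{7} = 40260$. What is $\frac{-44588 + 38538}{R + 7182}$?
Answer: $\frac{6050}{274603} \approx 0.022032$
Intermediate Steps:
$R = -281785$ ($R = 35 - 281820 = -281785$)
$\frac{-44588 + 38538}{R + 7182} = \frac{-44588 + 38538}{-281785 + 7182} = - \frac{6050}{-274603} = \left(-6050\right) \left(- \frac{1}{274603}\right) = \frac{6050}{274603}$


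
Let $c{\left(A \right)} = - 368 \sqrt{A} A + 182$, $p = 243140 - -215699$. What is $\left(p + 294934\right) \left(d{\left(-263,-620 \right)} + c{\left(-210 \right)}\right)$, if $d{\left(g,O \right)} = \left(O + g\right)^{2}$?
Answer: $587845703283 + 58251577440 i \sqrt{210} \approx 5.8785 \cdot 10^{11} + 8.4415 \cdot 10^{11} i$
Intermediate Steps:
$p = 458839$ ($p = 243140 + 215699 = 458839$)
$c{\left(A \right)} = 182 - 368 A^{\frac{3}{2}}$ ($c{\left(A \right)} = - 368 A^{\frac{3}{2}} + 182 = 182 - 368 A^{\frac{3}{2}}$)
$\left(p + 294934\right) \left(d{\left(-263,-620 \right)} + c{\left(-210 \right)}\right) = \left(458839 + 294934\right) \left(\left(-620 - 263\right)^{2} + \left(182 - 368 \left(-210\right)^{\frac{3}{2}}\right)\right) = 753773 \left(\left(-883\right)^{2} + \left(182 - 368 \left(- 210 i \sqrt{210}\right)\right)\right) = 753773 \left(779689 + \left(182 + 77280 i \sqrt{210}\right)\right) = 753773 \left(779871 + 77280 i \sqrt{210}\right) = 587845703283 + 58251577440 i \sqrt{210}$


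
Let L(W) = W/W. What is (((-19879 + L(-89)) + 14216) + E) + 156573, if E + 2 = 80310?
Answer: 231219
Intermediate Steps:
E = 80308 (E = -2 + 80310 = 80308)
L(W) = 1
(((-19879 + L(-89)) + 14216) + E) + 156573 = (((-19879 + 1) + 14216) + 80308) + 156573 = ((-19878 + 14216) + 80308) + 156573 = (-5662 + 80308) + 156573 = 74646 + 156573 = 231219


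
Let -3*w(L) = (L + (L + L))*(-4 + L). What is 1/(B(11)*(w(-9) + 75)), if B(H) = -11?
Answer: 1/462 ≈ 0.0021645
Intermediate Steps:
w(L) = -L*(-4 + L) (w(L) = -(L + (L + L))*(-4 + L)/3 = -(L + 2*L)*(-4 + L)/3 = -3*L*(-4 + L)/3 = -L*(-4 + L))
1/(B(11)*(w(-9) + 75)) = 1/(-11*(-9*(4 - 1*(-9)) + 75)) = 1/(-11*(-9*(4 + 9) + 75)) = 1/(-11*(-9*13 + 75)) = 1/(-11*(-117 + 75)) = 1/(-11*(-42)) = 1/462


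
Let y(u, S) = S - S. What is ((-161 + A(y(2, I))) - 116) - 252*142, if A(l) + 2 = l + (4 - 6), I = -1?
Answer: -36065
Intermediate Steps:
y(u, S) = 0
A(l) = -4 + l (A(l) = -2 + (l + (4 - 6)) = -2 + (l - 2) = -2 + (-2 + l) = -4 + l)
((-161 + A(y(2, I))) - 116) - 252*142 = ((-161 + (-4 + 0)) - 116) - 252*142 = ((-161 - 4) - 116) - 35784 = (-165 - 116) - 35784 = -281 - 35784 = -36065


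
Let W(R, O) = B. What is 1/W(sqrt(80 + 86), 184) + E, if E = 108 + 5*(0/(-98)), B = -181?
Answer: 19547/181 ≈ 107.99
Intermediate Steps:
W(R, O) = -181
E = 108 (E = 108 + 5*(0*(-1/98)) = 108 + 5*0 = 108 + 0 = 108)
1/W(sqrt(80 + 86), 184) + E = 1/(-181) + 108 = -1/181 + 108 = 19547/181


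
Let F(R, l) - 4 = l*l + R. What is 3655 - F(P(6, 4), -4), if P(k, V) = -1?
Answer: 3636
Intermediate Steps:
F(R, l) = 4 + R + l² (F(R, l) = 4 + (l*l + R) = 4 + (l² + R) = 4 + (R + l²) = 4 + R + l²)
3655 - F(P(6, 4), -4) = 3655 - (4 - 1 + (-4)²) = 3655 - (4 - 1 + 16) = 3655 - 1*19 = 3655 - 19 = 3636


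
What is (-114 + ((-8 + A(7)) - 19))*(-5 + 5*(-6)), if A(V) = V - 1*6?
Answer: 4900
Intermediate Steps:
A(V) = -6 + V (A(V) = V - 6 = -6 + V)
(-114 + ((-8 + A(7)) - 19))*(-5 + 5*(-6)) = (-114 + ((-8 + (-6 + 7)) - 19))*(-5 + 5*(-6)) = (-114 + ((-8 + 1) - 19))*(-5 - 30) = (-114 + (-7 - 19))*(-35) = (-114 - 26)*(-35) = -140*(-35) = 4900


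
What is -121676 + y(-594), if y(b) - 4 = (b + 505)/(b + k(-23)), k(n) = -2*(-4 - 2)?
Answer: -70813015/582 ≈ -1.2167e+5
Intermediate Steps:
k(n) = 12 (k(n) = -2*(-6) = 12)
y(b) = 4 + (505 + b)/(12 + b) (y(b) = 4 + (b + 505)/(b + 12) = 4 + (505 + b)/(12 + b))
-121676 + y(-594) = -121676 + (553 + 5*(-594))/(12 - 594) = -121676 + (553 - 2970)/(-582) = -121676 - 1/582*(-2417) = -121676 + 2417/582 = -70813015/582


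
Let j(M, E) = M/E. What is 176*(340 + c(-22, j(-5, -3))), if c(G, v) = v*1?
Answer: 180400/3 ≈ 60133.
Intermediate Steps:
c(G, v) = v
176*(340 + c(-22, j(-5, -3))) = 176*(340 - 5/(-3)) = 176*(340 - 5*(-1/3)) = 176*(340 + 5/3) = 176*(1025/3) = 180400/3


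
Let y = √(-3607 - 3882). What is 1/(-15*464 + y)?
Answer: -6960/48449089 - I*√7489/48449089 ≈ -0.00014366 - 1.7862e-6*I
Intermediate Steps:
y = I*√7489 (y = √(-7489) = I*√7489 ≈ 86.539*I)
1/(-15*464 + y) = 1/(-15*464 + I*√7489) = 1/(-1*6960 + I*√7489) = 1/(-6960 + I*√7489)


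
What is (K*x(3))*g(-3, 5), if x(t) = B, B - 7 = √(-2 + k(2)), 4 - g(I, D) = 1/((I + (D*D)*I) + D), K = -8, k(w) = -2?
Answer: -16408/73 - 4688*I/73 ≈ -224.77 - 64.219*I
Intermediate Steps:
g(I, D) = 4 - 1/(D + I + I*D²) (g(I, D) = 4 - 1/((I + (D*D)*I) + D) = 4 - 1/((I + D²*I) + D) = 4 - 1/((I + I*D²) + D) = 4 - 1/(D + I + I*D²))
B = 7 + 2*I (B = 7 + √(-2 - 2) = 7 + √(-4) = 7 + 2*I ≈ 7.0 + 2.0*I)
x(t) = 7 + 2*I
(K*x(3))*g(-3, 5) = (-8*(7 + 2*I))*((-1 + 4*5 + 4*(-3) + 4*(-3)*5²)/(5 - 3 - 3*5²)) = (-56 - 16*I)*((-1 + 20 - 12 + 4*(-3)*25)/(5 - 3 - 3*25)) = (-56 - 16*I)*((-1 + 20 - 12 - 300)/(5 - 3 - 75)) = (-56 - 16*I)*(-293/(-73)) = (-56 - 16*I)*(-1/73*(-293)) = (-56 - 16*I)*(293/73) = -16408/73 - 4688*I/73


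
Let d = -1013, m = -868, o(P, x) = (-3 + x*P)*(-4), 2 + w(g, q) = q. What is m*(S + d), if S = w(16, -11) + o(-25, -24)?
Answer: 2963352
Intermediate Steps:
w(g, q) = -2 + q
o(P, x) = 12 - 4*P*x (o(P, x) = (-3 + P*x)*(-4) = 12 - 4*P*x)
S = -2401 (S = (-2 - 11) + (12 - 4*(-25)*(-24)) = -13 + (12 - 2400) = -13 - 2388 = -2401)
m*(S + d) = -868*(-2401 - 1013) = -868*(-3414) = 2963352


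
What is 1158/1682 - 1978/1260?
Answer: -466979/529830 ≈ -0.88138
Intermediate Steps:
1158/1682 - 1978/1260 = 1158*(1/1682) - 1978*1/1260 = 579/841 - 989/630 = -466979/529830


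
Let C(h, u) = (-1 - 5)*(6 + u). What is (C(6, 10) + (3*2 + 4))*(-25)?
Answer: 2150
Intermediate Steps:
C(h, u) = -36 - 6*u (C(h, u) = -6*(6 + u) = -36 - 6*u)
(C(6, 10) + (3*2 + 4))*(-25) = ((-36 - 6*10) + (3*2 + 4))*(-25) = ((-36 - 60) + (6 + 4))*(-25) = (-96 + 10)*(-25) = -86*(-25) = 2150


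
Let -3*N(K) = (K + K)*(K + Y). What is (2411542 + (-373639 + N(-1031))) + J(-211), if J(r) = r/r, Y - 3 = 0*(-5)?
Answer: 3993976/3 ≈ 1.3313e+6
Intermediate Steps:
Y = 3 (Y = 3 + 0*(-5) = 3 + 0 = 3)
J(r) = 1
N(K) = -2*K*(3 + K)/3 (N(K) = -(K + K)*(K + 3)/3 = -2*K*(3 + K)/3)
(2411542 + (-373639 + N(-1031))) + J(-211) = (2411542 + (-373639 - ⅔*(-1031)*(3 - 1031))) + 1 = (2411542 + (-373639 - ⅔*(-1031)*(-1028))) + 1 = (2411542 + (-373639 - 2119736/3)) + 1 = (2411542 - 3240653/3) + 1 = 3993973/3 + 1 = 3993976/3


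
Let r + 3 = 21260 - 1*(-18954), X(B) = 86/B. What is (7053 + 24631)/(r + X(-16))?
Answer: 253472/321645 ≈ 0.78805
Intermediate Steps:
r = 40211 (r = -3 + (21260 - 1*(-18954)) = -3 + (21260 + 18954) = -3 + 40214 = 40211)
(7053 + 24631)/(r + X(-16)) = (7053 + 24631)/(40211 + 86/(-16)) = 31684/(40211 + 86*(-1/16)) = 31684/(40211 - 43/8) = 31684/(321645/8) = 31684*(8/321645) = 253472/321645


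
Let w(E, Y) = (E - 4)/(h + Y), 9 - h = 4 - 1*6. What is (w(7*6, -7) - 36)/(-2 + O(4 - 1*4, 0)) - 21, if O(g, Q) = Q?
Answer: -31/4 ≈ -7.7500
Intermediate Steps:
h = 11 (h = 9 - (4 - 1*6) = 9 - (4 - 6) = 9 - 1*(-2) = 9 + 2 = 11)
w(E, Y) = (-4 + E)/(11 + Y) (w(E, Y) = (E - 4)/(11 + Y) = (-4 + E)/(11 + Y))
(w(7*6, -7) - 36)/(-2 + O(4 - 1*4, 0)) - 21 = ((-4 + 7*6)/(11 - 7) - 36)/(-2 + 0) - 21 = ((-4 + 42)/4 - 36)/(-2) - 21 = ((1/4)*38 - 36)*(-1/2) - 21 = (19/2 - 36)*(-1/2) - 21 = -53/2*(-1/2) - 21 = 53/4 - 21 = -31/4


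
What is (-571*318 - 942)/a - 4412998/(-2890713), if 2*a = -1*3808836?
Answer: 165403810406/101946775371 ≈ 1.6225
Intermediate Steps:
a = -1904418 (a = (-1*3808836)/2 = (½)*(-3808836) = -1904418)
(-571*318 - 942)/a - 4412998/(-2890713) = (-571*318 - 942)/(-1904418) - 4412998/(-2890713) = (-181578 - 942)*(-1/1904418) - 4412998*(-1/2890713) = -182520*(-1/1904418) + 4412998/2890713 = 3380/35267 + 4412998/2890713 = 165403810406/101946775371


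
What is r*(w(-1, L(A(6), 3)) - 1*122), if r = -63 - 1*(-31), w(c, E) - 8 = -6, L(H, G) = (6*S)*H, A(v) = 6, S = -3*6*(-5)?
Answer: 3840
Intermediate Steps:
S = 90 (S = -18*(-5) = 90)
L(H, G) = 540*H (L(H, G) = (6*90)*H = 540*H)
w(c, E) = 2 (w(c, E) = 8 - 6 = 2)
r = -32 (r = -63 + 31 = -32)
r*(w(-1, L(A(6), 3)) - 1*122) = -32*(2 - 1*122) = -32*(2 - 122) = -32*(-120) = 3840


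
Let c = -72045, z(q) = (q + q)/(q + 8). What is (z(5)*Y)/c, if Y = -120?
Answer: 80/62439 ≈ 0.0012813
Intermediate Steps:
z(q) = 2*q/(8 + q) (z(q) = (2*q)/(8 + q) = 2*q/(8 + q))
(z(5)*Y)/c = ((2*5/(8 + 5))*(-120))/(-72045) = ((2*5/13)*(-120))*(-1/72045) = ((2*5*(1/13))*(-120))*(-1/72045) = ((10/13)*(-120))*(-1/72045) = -1200/13*(-1/72045) = 80/62439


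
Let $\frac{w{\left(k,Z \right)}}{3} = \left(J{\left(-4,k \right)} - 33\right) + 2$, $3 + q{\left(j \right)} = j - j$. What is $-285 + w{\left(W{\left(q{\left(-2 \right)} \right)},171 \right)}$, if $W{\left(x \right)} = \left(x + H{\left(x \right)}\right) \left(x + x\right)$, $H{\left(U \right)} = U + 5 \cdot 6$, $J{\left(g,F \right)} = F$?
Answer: $-810$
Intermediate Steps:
$q{\left(j \right)} = -3$ ($q{\left(j \right)} = -3 + \left(j - j\right) = -3 + 0 = -3$)
$H{\left(U \right)} = 30 + U$ ($H{\left(U \right)} = U + 30 = 30 + U$)
$W{\left(x \right)} = 2 x \left(30 + 2 x\right)$ ($W{\left(x \right)} = \left(x + \left(30 + x\right)\right) \left(x + x\right) = \left(30 + 2 x\right) 2 x = 2 x \left(30 + 2 x\right)$)
$w{\left(k,Z \right)} = -93 + 3 k$ ($w{\left(k,Z \right)} = 3 \left(\left(k - 33\right) + 2\right) = 3 \left(\left(-33 + k\right) + 2\right) = 3 \left(-31 + k\right) = -93 + 3 k$)
$-285 + w{\left(W{\left(q{\left(-2 \right)} \right)},171 \right)} = -285 + \left(-93 + 3 \cdot 4 \left(-3\right) \left(15 - 3\right)\right) = -285 + \left(-93 + 3 \cdot 4 \left(-3\right) 12\right) = -285 + \left(-93 + 3 \left(-144\right)\right) = -285 - 525 = -810$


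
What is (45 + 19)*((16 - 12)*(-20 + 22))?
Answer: 512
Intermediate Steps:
(45 + 19)*((16 - 12)*(-20 + 22)) = 64*(4*2) = 64*8 = 512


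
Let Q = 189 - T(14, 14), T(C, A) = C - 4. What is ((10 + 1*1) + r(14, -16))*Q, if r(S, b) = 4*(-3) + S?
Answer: 2327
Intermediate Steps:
T(C, A) = -4 + C
Q = 179 (Q = 189 - (-4 + 14) = 189 - 1*10 = 189 - 10 = 179)
r(S, b) = -12 + S
((10 + 1*1) + r(14, -16))*Q = ((10 + 1*1) + (-12 + 14))*179 = ((10 + 1) + 2)*179 = (11 + 2)*179 = 13*179 = 2327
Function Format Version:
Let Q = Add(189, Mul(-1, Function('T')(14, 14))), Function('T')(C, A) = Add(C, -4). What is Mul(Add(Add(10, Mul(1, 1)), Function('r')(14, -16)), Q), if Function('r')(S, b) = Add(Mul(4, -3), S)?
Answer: 2327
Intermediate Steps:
Function('T')(C, A) = Add(-4, C)
Q = 179 (Q = Add(189, Mul(-1, Add(-4, 14))) = Add(189, Mul(-1, 10)) = Add(189, -10) = 179)
Function('r')(S, b) = Add(-12, S)
Mul(Add(Add(10, Mul(1, 1)), Function('r')(14, -16)), Q) = Mul(Add(Add(10, Mul(1, 1)), Add(-12, 14)), 179) = Mul(Add(Add(10, 1), 2), 179) = Mul(Add(11, 2), 179) = Mul(13, 179) = 2327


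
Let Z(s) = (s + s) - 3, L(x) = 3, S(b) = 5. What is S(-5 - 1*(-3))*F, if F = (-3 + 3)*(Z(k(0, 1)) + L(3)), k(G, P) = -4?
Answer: 0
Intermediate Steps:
Z(s) = -3 + 2*s (Z(s) = 2*s - 3 = -3 + 2*s)
F = 0 (F = (-3 + 3)*((-3 + 2*(-4)) + 3) = 0*((-3 - 8) + 3) = 0*(-11 + 3) = 0*(-8) = 0)
S(-5 - 1*(-3))*F = 5*0 = 0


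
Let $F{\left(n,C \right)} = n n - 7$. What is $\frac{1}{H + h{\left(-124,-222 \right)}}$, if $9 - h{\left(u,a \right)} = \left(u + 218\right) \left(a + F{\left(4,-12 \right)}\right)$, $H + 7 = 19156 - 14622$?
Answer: $\frac{1}{24558} \approx 4.072 \cdot 10^{-5}$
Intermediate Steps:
$H = 4527$ ($H = -7 + \left(19156 - 14622\right) = -7 + 4534 = 4527$)
$F{\left(n,C \right)} = -7 + n^{2}$ ($F{\left(n,C \right)} = n^{2} - 7 = -7 + n^{2}$)
$h{\left(u,a \right)} = 9 - \left(9 + a\right) \left(218 + u\right)$ ($h{\left(u,a \right)} = 9 - \left(u + 218\right) \left(a - \left(7 - 4^{2}\right)\right) = 9 - \left(218 + u\right) \left(a + \left(-7 + 16\right)\right) = 9 - \left(218 + u\right) \left(a + 9\right) = 9 - \left(218 + u\right) \left(9 + a\right) = 9 - \left(9 + a\right) \left(218 + u\right)$)
$\frac{1}{H + h{\left(-124,-222 \right)}} = \frac{1}{4527 - \left(-47559 + 27528\right)} = \frac{1}{4527 + \left(-1953 + 48396 + 1116 - 27528\right)} = \frac{1}{4527 + 20031} = \frac{1}{24558}$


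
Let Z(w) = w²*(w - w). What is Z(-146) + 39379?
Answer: 39379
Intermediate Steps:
Z(w) = 0 (Z(w) = w²*0 = 0)
Z(-146) + 39379 = 0 + 39379 = 39379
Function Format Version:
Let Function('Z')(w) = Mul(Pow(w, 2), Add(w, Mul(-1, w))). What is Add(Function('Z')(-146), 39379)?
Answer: 39379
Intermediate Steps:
Function('Z')(w) = 0 (Function('Z')(w) = Mul(Pow(w, 2), 0) = 0)
Add(Function('Z')(-146), 39379) = Add(0, 39379) = 39379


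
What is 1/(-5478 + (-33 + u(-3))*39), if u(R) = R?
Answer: -1/6882 ≈ -0.00014531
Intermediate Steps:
1/(-5478 + (-33 + u(-3))*39) = 1/(-5478 + (-33 - 3)*39) = 1/(-5478 - 36*39) = 1/(-5478 - 1404) = 1/(-6882) = -1/6882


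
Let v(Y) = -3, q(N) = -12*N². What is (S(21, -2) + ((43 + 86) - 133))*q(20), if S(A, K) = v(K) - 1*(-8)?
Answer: -4800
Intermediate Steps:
S(A, K) = 5 (S(A, K) = -3 - 1*(-8) = -3 + 8 = 5)
(S(21, -2) + ((43 + 86) - 133))*q(20) = (5 + ((43 + 86) - 133))*(-12*20²) = (5 + (129 - 133))*(-12*400) = (5 - 4)*(-4800) = 1*(-4800) = -4800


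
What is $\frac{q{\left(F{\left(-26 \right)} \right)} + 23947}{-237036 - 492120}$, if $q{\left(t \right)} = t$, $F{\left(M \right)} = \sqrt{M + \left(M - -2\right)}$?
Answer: $- \frac{23947}{729156} - \frac{5 i \sqrt{2}}{729156} \approx -0.032842 - 9.6976 \cdot 10^{-6} i$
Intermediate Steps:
$F{\left(M \right)} = \sqrt{2 + 2 M}$ ($F{\left(M \right)} = \sqrt{M + \left(M + 2\right)} = \sqrt{M + \left(2 + M\right)} = \sqrt{2 + 2 M}$)
$\frac{q{\left(F{\left(-26 \right)} \right)} + 23947}{-237036 - 492120} = \frac{\sqrt{2 + 2 \left(-26\right)} + 23947}{-237036 - 492120} = \frac{\sqrt{2 - 52} + 23947}{-729156} = \left(\sqrt{-50} + 23947\right) \left(- \frac{1}{729156}\right) = \left(5 i \sqrt{2} + 23947\right) \left(- \frac{1}{729156}\right) = \left(23947 + 5 i \sqrt{2}\right) \left(- \frac{1}{729156}\right) = - \frac{23947}{729156} - \frac{5 i \sqrt{2}}{729156}$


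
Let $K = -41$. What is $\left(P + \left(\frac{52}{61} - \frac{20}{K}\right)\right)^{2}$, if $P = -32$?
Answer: $\frac{5879822400}{6255001} \approx 940.02$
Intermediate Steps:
$\left(P + \left(\frac{52}{61} - \frac{20}{K}\right)\right)^{2} = \left(-32 + \left(\frac{52}{61} - \frac{20}{-41}\right)\right)^{2} = \left(-32 + \left(52 \cdot \frac{1}{61} - - \frac{20}{41}\right)\right)^{2} = \left(-32 + \left(\frac{52}{61} + \frac{20}{41}\right)\right)^{2} = \left(-32 + \frac{3352}{2501}\right)^{2} = \left(- \frac{76680}{2501}\right)^{2} = \frac{5879822400}{6255001}$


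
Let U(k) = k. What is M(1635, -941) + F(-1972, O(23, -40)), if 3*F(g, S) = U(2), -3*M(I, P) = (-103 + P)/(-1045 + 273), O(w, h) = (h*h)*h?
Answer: 125/579 ≈ 0.21589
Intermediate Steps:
O(w, h) = h³ (O(w, h) = h²*h = h³)
M(I, P) = -103/2316 + P/2316 (M(I, P) = -(-103 + P)/(3*(-1045 + 273)) = -(-103 + P)/(3*(-772)) = -(-103 + P)*(-1)/(3*772) = -(103/772 - P/772)/3 = -103/2316 + P/2316)
F(g, S) = ⅔ (F(g, S) = (⅓)*2 = ⅔)
M(1635, -941) + F(-1972, O(23, -40)) = (-103/2316 + (1/2316)*(-941)) + ⅔ = (-103/2316 - 941/2316) + ⅔ = -87/193 + ⅔ = 125/579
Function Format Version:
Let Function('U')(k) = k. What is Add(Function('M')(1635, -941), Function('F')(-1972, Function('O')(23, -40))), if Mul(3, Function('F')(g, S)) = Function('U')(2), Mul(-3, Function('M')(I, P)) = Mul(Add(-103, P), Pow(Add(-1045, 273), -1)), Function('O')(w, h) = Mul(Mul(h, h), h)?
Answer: Rational(125, 579) ≈ 0.21589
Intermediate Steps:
Function('O')(w, h) = Pow(h, 3) (Function('O')(w, h) = Mul(Pow(h, 2), h) = Pow(h, 3))
Function('M')(I, P) = Add(Rational(-103, 2316), Mul(Rational(1, 2316), P)) (Function('M')(I, P) = Mul(Rational(-1, 3), Mul(Add(-103, P), Pow(Add(-1045, 273), -1))) = Mul(Rational(-1, 3), Mul(Add(-103, P), Pow(-772, -1))) = Mul(Rational(-1, 3), Mul(Add(-103, P), Rational(-1, 772))) = Mul(Rational(-1, 3), Add(Rational(103, 772), Mul(Rational(-1, 772), P))) = Add(Rational(-103, 2316), Mul(Rational(1, 2316), P)))
Function('F')(g, S) = Rational(2, 3) (Function('F')(g, S) = Mul(Rational(1, 3), 2) = Rational(2, 3))
Add(Function('M')(1635, -941), Function('F')(-1972, Function('O')(23, -40))) = Add(Add(Rational(-103, 2316), Mul(Rational(1, 2316), -941)), Rational(2, 3)) = Add(Add(Rational(-103, 2316), Rational(-941, 2316)), Rational(2, 3)) = Add(Rational(-87, 193), Rational(2, 3)) = Rational(125, 579)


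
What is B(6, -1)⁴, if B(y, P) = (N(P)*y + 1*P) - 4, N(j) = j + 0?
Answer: 14641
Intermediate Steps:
N(j) = j
B(y, P) = -4 + P + P*y (B(y, P) = (P*y + 1*P) - 4 = (P*y + P) - 4 = (P + P*y) - 4 = -4 + P + P*y)
B(6, -1)⁴ = (-4 - 1 - 1*6)⁴ = (-4 - 1 - 6)⁴ = (-11)⁴ = 14641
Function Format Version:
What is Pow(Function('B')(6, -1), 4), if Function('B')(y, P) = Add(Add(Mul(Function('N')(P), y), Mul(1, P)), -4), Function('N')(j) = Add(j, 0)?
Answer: 14641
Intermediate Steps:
Function('N')(j) = j
Function('B')(y, P) = Add(-4, P, Mul(P, y)) (Function('B')(y, P) = Add(Add(Mul(P, y), Mul(1, P)), -4) = Add(Add(Mul(P, y), P), -4) = Add(Add(P, Mul(P, y)), -4) = Add(-4, P, Mul(P, y)))
Pow(Function('B')(6, -1), 4) = Pow(Add(-4, -1, Mul(-1, 6)), 4) = Pow(Add(-4, -1, -6), 4) = Pow(-11, 4) = 14641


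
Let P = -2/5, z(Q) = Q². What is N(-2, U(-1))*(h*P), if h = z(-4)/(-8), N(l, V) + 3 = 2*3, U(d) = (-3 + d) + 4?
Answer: 12/5 ≈ 2.4000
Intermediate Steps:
U(d) = 1 + d
N(l, V) = 3 (N(l, V) = -3 + 2*3 = -3 + 6 = 3)
h = -2 (h = (-4)²/(-8) = 16*(-⅛) = -2)
P = -⅖ (P = -2*⅕ = -⅖ ≈ -0.40000)
N(-2, U(-1))*(h*P) = 3*(-2*(-⅖)) = 3*(⅘) = 12/5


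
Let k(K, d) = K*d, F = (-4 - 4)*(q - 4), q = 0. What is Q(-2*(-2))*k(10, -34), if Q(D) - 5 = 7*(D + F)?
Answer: -87380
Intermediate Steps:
F = 32 (F = (-4 - 4)*(0 - 4) = -8*(-4) = 32)
Q(D) = 229 + 7*D (Q(D) = 5 + 7*(D + 32) = 5 + 7*(32 + D) = 5 + (224 + 7*D) = 229 + 7*D)
Q(-2*(-2))*k(10, -34) = (229 + 7*(-2*(-2)))*(10*(-34)) = (229 + 7*4)*(-340) = (229 + 28)*(-340) = 257*(-340) = -87380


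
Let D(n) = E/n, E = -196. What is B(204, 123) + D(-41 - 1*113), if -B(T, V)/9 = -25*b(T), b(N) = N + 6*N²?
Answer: 618502514/11 ≈ 5.6228e+7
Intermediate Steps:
D(n) = -196/n
B(T, V) = 225*T*(1 + 6*T) (B(T, V) = -(-225)*T*(1 + 6*T) = 225*T*(1 + 6*T))
B(204, 123) + D(-41 - 1*113) = 225*204*(1 + 6*204) - 196/(-41 - 1*113) = 225*204*(1 + 1224) - 196/(-41 - 113) = 225*204*1225 - 196/(-154) = 56227500 - 196*(-1/154) = 56227500 + 14/11 = 618502514/11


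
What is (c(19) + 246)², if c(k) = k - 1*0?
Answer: 70225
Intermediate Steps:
c(k) = k (c(k) = k + 0 = k)
(c(19) + 246)² = (19 + 246)² = 265² = 70225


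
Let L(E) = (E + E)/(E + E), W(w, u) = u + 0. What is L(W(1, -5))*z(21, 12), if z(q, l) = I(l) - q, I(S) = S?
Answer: -9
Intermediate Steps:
z(q, l) = l - q
W(w, u) = u
L(E) = 1 (L(E) = (2*E)/((2*E)) = (2*E)*(1/(2*E)) = 1)
L(W(1, -5))*z(21, 12) = 1*(12 - 1*21) = 1*(12 - 21) = 1*(-9) = -9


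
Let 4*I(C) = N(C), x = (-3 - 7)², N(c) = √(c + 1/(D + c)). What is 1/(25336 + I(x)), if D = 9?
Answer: 44185984/1119496079723 - 4*√1188209/1119496079723 ≈ 3.9466e-5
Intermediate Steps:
N(c) = √(c + 1/(9 + c))
x = 100 (x = (-10)² = 100)
I(C) = √((1 + C*(9 + C))/(9 + C))/4
1/(25336 + I(x)) = 1/(25336 + √((1 + 100*(9 + 100))/(9 + 100))/4) = 1/(25336 + √((1 + 100*109)/109)/4) = 1/(25336 + √((1 + 10900)/109)/4) = 1/(25336 + √((1/109)*10901)/4) = 1/(25336 + √(10901/109)/4) = 1/(25336 + (√1188209/109)/4) = 1/(25336 + √1188209/436)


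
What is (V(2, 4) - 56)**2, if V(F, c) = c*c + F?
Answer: 1444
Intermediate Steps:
V(F, c) = F + c**2 (V(F, c) = c**2 + F = F + c**2)
(V(2, 4) - 56)**2 = ((2 + 4**2) - 56)**2 = ((2 + 16) - 56)**2 = (18 - 56)**2 = (-38)**2 = 1444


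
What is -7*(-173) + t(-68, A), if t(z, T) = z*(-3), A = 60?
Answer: 1415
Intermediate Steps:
t(z, T) = -3*z
-7*(-173) + t(-68, A) = -7*(-173) - 3*(-68) = 1211 + 204 = 1415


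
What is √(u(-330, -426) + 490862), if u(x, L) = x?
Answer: 2*√122633 ≈ 700.38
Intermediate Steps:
√(u(-330, -426) + 490862) = √(-330 + 490862) = √490532 = 2*√122633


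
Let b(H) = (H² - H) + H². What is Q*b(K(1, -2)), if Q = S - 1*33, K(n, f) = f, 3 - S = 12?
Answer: -420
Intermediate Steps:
S = -9 (S = 3 - 1*12 = 3 - 12 = -9)
b(H) = -H + 2*H²
Q = -42 (Q = -9 - 1*33 = -9 - 33 = -42)
Q*b(K(1, -2)) = -(-84)*(-1 + 2*(-2)) = -(-84)*(-1 - 4) = -(-84)*(-5) = -42*10 = -420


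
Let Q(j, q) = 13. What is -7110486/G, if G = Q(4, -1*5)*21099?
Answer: -2370162/91429 ≈ -25.924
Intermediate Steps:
G = 274287 (G = 13*21099 = 274287)
-7110486/G = -7110486/274287 = -7110486*1/274287 = -2370162/91429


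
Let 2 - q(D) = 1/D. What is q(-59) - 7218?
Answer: -425743/59 ≈ -7216.0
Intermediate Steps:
q(D) = 2 - 1/D
q(-59) - 7218 = (2 - 1/(-59)) - 7218 = (2 - 1*(-1/59)) - 7218 = (2 + 1/59) - 7218 = 119/59 - 7218 = -425743/59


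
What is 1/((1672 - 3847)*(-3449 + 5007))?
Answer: -1/3388650 ≈ -2.9510e-7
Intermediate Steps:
1/((1672 - 3847)*(-3449 + 5007)) = 1/(-2175*1558) = 1/(-3388650) = -1/3388650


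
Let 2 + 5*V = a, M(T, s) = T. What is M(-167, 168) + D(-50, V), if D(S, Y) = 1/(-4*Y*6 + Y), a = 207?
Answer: -157482/943 ≈ -167.00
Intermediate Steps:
V = 41 (V = -⅖ + (⅕)*207 = -⅖ + 207/5 = 41)
D(S, Y) = -1/(23*Y) (D(S, Y) = 1/(-24*Y + Y) = 1/(-23*Y) = -1/(23*Y))
M(-167, 168) + D(-50, V) = -167 - 1/23/41 = -167 - 1/23*1/41 = -167 - 1/943 = -157482/943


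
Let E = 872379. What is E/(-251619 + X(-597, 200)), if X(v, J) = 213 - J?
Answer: -872379/251606 ≈ -3.4672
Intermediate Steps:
E/(-251619 + X(-597, 200)) = 872379/(-251619 + (213 - 1*200)) = 872379/(-251619 + (213 - 200)) = 872379/(-251619 + 13) = 872379/(-251606) = 872379*(-1/251606) = -872379/251606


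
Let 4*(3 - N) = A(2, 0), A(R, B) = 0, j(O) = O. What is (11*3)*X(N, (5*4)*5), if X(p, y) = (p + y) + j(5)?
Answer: 3564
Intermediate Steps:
N = 3 (N = 3 - ¼*0 = 3 + 0 = 3)
X(p, y) = 5 + p + y (X(p, y) = (p + y) + 5 = 5 + p + y)
(11*3)*X(N, (5*4)*5) = (11*3)*(5 + 3 + (5*4)*5) = 33*(5 + 3 + 20*5) = 33*(5 + 3 + 100) = 33*108 = 3564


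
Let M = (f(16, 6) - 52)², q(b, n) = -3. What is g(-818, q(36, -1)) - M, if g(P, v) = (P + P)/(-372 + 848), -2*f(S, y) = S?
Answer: -428809/119 ≈ -3603.4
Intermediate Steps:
f(S, y) = -S/2
M = 3600 (M = (-½*16 - 52)² = (-8 - 52)² = (-60)² = 3600)
g(P, v) = P/238 (g(P, v) = (2*P)/476 = (2*P)*(1/476) = P/238)
g(-818, q(36, -1)) - M = (1/238)*(-818) - 1*3600 = -409/119 - 3600 = -428809/119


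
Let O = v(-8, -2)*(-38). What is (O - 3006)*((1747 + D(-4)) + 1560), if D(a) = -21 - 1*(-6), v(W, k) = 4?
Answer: -10396136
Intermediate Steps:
D(a) = -15 (D(a) = -21 + 6 = -15)
O = -152 (O = 4*(-38) = -152)
(O - 3006)*((1747 + D(-4)) + 1560) = (-152 - 3006)*((1747 - 15) + 1560) = -3158*(1732 + 1560) = -3158*3292 = -10396136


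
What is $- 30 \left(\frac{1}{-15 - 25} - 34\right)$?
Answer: $\frac{4083}{4} \approx 1020.8$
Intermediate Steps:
$- 30 \left(\frac{1}{-15 - 25} - 34\right) = - 30 \left(\frac{1}{-40} - 34\right) = - 30 \left(- \frac{1}{40} - 34\right) = \left(-30\right) \left(- \frac{1361}{40}\right) = \frac{4083}{4}$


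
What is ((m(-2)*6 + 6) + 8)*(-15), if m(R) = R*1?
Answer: -30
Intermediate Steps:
m(R) = R
((m(-2)*6 + 6) + 8)*(-15) = ((-2*6 + 6) + 8)*(-15) = ((-12 + 6) + 8)*(-15) = (-6 + 8)*(-15) = 2*(-15) = -30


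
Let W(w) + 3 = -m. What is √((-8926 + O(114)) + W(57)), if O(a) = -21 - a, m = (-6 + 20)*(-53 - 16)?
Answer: I*√8098 ≈ 89.989*I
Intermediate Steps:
m = -966 (m = 14*(-69) = -966)
W(w) = 963 (W(w) = -3 - 1*(-966) = -3 + 966 = 963)
√((-8926 + O(114)) + W(57)) = √((-8926 + (-21 - 1*114)) + 963) = √((-8926 + (-21 - 114)) + 963) = √((-8926 - 135) + 963) = √(-9061 + 963) = √(-8098) = I*√8098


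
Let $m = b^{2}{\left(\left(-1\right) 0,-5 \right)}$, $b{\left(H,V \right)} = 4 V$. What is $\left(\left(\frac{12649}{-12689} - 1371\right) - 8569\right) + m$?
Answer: $- \frac{121065709}{12689} \approx -9541.0$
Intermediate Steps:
$m = 400$ ($m = \left(4 \left(-5\right)\right)^{2} = \left(-20\right)^{2} = 400$)
$\left(\left(\frac{12649}{-12689} - 1371\right) - 8569\right) + m = \left(\left(\frac{12649}{-12689} - 1371\right) - 8569\right) + 400 = \left(\left(12649 \left(- \frac{1}{12689}\right) - 1371\right) - 8569\right) + 400 = \left(\left(- \frac{12649}{12689} - 1371\right) - 8569\right) + 400 = \left(- \frac{17409268}{12689} - 8569\right) + 400 = - \frac{126141309}{12689} + 400 = - \frac{121065709}{12689}$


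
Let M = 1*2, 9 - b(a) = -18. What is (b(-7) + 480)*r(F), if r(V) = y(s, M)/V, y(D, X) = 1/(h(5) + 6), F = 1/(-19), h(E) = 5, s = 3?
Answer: -9633/11 ≈ -875.73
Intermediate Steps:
b(a) = 27 (b(a) = 9 - 1*(-18) = 9 + 18 = 27)
F = -1/19 ≈ -0.052632
M = 2
y(D, X) = 1/11 (y(D, X) = 1/(5 + 6) = 1/11)
r(V) = 1/(11*V)
(b(-7) + 480)*r(F) = (27 + 480)*(1/(11*(-1/19))) = 507*((1/11)*(-19)) = 507*(-19/11) = -9633/11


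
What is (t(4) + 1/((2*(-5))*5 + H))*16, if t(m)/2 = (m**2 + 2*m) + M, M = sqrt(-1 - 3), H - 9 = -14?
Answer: 42224/55 + 64*I ≈ 767.71 + 64.0*I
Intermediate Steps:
H = -5 (H = 9 - 14 = -5)
M = 2*I (M = sqrt(-4) = 2*I ≈ 2.0*I)
t(m) = 2*m**2 + 4*I + 4*m (t(m) = 2*((m**2 + 2*m) + 2*I) = 2*(m**2 + 2*I + 2*m) = 2*m**2 + 4*I + 4*m)
(t(4) + 1/((2*(-5))*5 + H))*16 = ((2*4**2 + 4*I + 4*4) + 1/((2*(-5))*5 - 5))*16 = ((2*16 + 4*I + 16) + 1/(-10*5 - 5))*16 = ((32 + 4*I + 16) + 1/(-50 - 5))*16 = ((48 + 4*I) + 1/(-55))*16 = ((48 + 4*I) - 1/55)*16 = (2639/55 + 4*I)*16 = 42224/55 + 64*I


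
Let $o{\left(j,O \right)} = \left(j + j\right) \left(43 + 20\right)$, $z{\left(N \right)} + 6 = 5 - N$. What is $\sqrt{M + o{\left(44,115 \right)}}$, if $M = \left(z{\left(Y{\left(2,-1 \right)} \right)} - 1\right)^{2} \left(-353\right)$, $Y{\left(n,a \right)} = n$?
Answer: $2 i \sqrt{26} \approx 10.198 i$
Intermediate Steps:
$z{\left(N \right)} = -1 - N$ ($z{\left(N \right)} = -6 - \left(-5 + N\right) = -1 - N$)
$o{\left(j,O \right)} = 126 j$ ($o{\left(j,O \right)} = 2 j 63 = 126 j$)
$M = -5648$ ($M = \left(\left(-1 - 2\right) - 1\right)^{2} \left(-353\right) = \left(-3 - 1\right)^{2} \left(-353\right) = \left(-4\right)^{2} \left(-353\right) = 16 \left(-353\right) = -5648$)
$\sqrt{M + o{\left(44,115 \right)}} = \sqrt{-5648 + 126 \cdot 44} = \sqrt{-5648 + 5544} = \sqrt{-104} = 2 i \sqrt{26}$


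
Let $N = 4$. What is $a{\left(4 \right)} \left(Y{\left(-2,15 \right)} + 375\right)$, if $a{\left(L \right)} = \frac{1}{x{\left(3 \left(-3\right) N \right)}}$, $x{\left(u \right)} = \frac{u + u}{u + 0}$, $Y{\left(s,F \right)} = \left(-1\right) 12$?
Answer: $\frac{363}{2} \approx 181.5$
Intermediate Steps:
$Y{\left(s,F \right)} = -12$
$x{\left(u \right)} = 2$ ($x{\left(u \right)} = \frac{2 u}{u} = 2$)
$a{\left(L \right)} = \frac{1}{2}$
$a{\left(4 \right)} \left(Y{\left(-2,15 \right)} + 375\right) = \frac{-12 + 375}{2} = \frac{1}{2} \cdot 363 = \frac{363}{2}$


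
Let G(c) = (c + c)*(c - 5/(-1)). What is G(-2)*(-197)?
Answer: 2364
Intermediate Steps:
G(c) = 2*c*(5 + c) (G(c) = (2*c)*(c - 5*(-1)) = (2*c)*(c + 5) = (2*c)*(5 + c) = 2*c*(5 + c))
G(-2)*(-197) = (2*(-2)*(5 - 2))*(-197) = (2*(-2)*3)*(-197) = -12*(-197) = 2364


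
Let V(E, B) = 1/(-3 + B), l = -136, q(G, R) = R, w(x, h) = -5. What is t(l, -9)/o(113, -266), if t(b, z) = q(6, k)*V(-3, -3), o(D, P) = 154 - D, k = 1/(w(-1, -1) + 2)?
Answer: 1/738 ≈ 0.0013550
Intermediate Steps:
k = -1/3 (k = 1/(-5 + 2) = 1/(-3) = -1/3 ≈ -0.33333)
t(b, z) = 1/18 (t(b, z) = -1/(3*(-3 - 3)) = -1/3/(-6) = -1/3*(-1/6) = 1/18)
t(l, -9)/o(113, -266) = 1/(18*(154 - 1*113)) = 1/(18*(154 - 113)) = (1/18)/41 = (1/18)*(1/41) = 1/738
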